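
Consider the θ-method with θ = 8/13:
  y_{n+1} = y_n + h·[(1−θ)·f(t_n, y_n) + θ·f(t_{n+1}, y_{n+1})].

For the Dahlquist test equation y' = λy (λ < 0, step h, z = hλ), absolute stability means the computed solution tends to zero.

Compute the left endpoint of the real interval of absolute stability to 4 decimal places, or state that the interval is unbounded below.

unbounded; (−∞, 0).

With y'=λy (z=hλ):
  y_{n+1} = y_n + z·[5/13·y_n + 8/13·y_{n+1}] ⇒ (1 − 8/13z)y_{n+1} = (1 + 5/13z)y_n
  ⇒ R(z) = (1 + 5/13z)/(1 − 8/13z).

Boundary: |R(x)|=1, x<0.
x=-1.15: |R|=0.3266
x=-2: |R|=0.1034
x=-10: |R|=0.3978
x=-100: |R|=0.5990
θ=8/13≥1/2 ⇒ |1+5/13x|<|1−8/13x| ∀x<0 ⇒ unbounded interval.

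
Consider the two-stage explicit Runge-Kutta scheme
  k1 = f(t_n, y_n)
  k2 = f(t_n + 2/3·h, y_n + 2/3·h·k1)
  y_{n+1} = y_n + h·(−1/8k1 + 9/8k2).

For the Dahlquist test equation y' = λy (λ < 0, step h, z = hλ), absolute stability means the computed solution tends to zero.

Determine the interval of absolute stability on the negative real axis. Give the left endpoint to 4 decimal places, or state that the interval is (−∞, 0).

(-1.3333, 0).

Test eqn y'=λy, z=hλ:
  k1=λy_n ⇒ h·k1=z·y_n;  k2=λ(1+2/3z)y_n ⇒ h·k2=z(1+2/3z)y_n
  y_{n+1}/y_n = 1 − 1/8z + 9/8z(1+2/3z) = 1 + z + 3/4z²
  R(z) = 1 + z + 3/4z².

Solve |R(x)|<1 on ℝ⁻.
x=-1.44: |R|=1.1152
R=1: x+3/4x²=0 ⇒ x=−4/3=-1.3333; min R=1−1/(4·3/4)=0.6667>−1
Confirm numerically:
  x=-1.297: |R|=0.96466 <1
  x=-1.157: |R|=0.84699 <1
  x=-0.686: |R|=0.66695 <1
  x=-1.465: |R|=1.14467 >1
  x=-1.406: |R|=1.07663 >1
Stable set (-1.3333, 0).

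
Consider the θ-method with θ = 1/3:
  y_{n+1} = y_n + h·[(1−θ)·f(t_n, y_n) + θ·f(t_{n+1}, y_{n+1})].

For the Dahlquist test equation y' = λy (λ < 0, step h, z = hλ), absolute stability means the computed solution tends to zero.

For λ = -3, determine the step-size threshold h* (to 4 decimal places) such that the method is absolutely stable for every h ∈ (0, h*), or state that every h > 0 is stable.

Test eqn y'=λy, z=hλ:
  y_{n+1} = y_n + z·[2/3·y_n + 1/3·y_{n+1}] ⇒ (1 − 1/3z)y_{n+1} = (1 + 2/3z)y_n
  ⇒ R(z) = (1 + 2/3z)/(1 − 1/3z).

Solve |R(x)|<1 on ℝ⁻.
x=-0.77: |R|=0.3873
R=−1: 1+2/3x = −1+1/3x ⇒ -1/3x=2 ⇒ x=2/(-1/3)=-6.0000
Confirm numerically:
  x=-5.949: |R|=0.99430 <1
  x=-5.194: |R|=0.90164 <1
  x=-4.286: |R|=0.76475 <1
  x=-2.941: |R|=0.48510 <1
  x=-6.538: |R|=1.05641 >1
  x=-6.429: |R|=1.04550 >1
  x=-6.025: |R|=1.00277 >1
So |R|<1 on (-6.0000, 0).

(-6.0000,0); λ=-3 ⇒ h* = (6)/3 = 2.0000.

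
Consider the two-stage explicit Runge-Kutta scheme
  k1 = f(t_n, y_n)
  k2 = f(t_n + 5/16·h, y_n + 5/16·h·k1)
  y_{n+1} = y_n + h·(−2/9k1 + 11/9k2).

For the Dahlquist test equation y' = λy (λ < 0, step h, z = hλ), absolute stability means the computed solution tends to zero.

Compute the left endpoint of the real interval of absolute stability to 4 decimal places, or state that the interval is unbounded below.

On y'=λy, z=hλ:
  k1=λy_n ⇒ h·k1=z·y_n;  k2=λ(1+5/16z)y_n ⇒ h·k2=z(1+5/16z)y_n
  y_{n+1}/y_n = 1 − 2/9z + 11/9z(1+5/16z) = 1 + z + 55/144z²
  R(z) = 1 + z + 55/144z².

Find x<0 with |R(x)|<1.
x=-0.73: |R|=0.4735
R=1: x+55/144x²=0 ⇒ x=−144/55=-2.6182; min R=1−1/(4·55/144)=0.3455>−1
Confirm numerically:
  x=-2.500: |R|=0.88715 <1
  x=-1.917: |R|=0.48660 <1
  x=-1.099: |R|=0.36231 <1
  x=-2.944: |R|=1.36636 >1
  x=-2.716: |R|=1.10147 >1
Stable set (-2.6182, 0).

z* = -2.6182.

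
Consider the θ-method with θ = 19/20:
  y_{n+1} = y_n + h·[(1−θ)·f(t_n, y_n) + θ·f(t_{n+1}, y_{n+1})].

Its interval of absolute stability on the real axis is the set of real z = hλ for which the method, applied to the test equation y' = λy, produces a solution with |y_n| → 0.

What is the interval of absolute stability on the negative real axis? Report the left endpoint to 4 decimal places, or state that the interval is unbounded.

Test eqn y'=λy, z=hλ:
  y_{n+1} = y_n + z·[1/20·y_n + 19/20·y_{n+1}] ⇒ (1 − 19/20z)y_{n+1} = (1 + 1/20z)y_n
  R(z) = (1 + 1/20z)/(1 − 19/20z).

Need |R(x)|<1, x<0.
x=-0.96: |R|=0.4979
x=-2: |R|=0.3103
x=-10: |R|=0.0476
x=-100: |R|=0.0417
θ=19/20≥1/2 ⇒ |1+1/20x|<|1−19/20x| ∀x<0 ⇒ interval (−∞,0).

(−∞, 0) — no finite endpoint.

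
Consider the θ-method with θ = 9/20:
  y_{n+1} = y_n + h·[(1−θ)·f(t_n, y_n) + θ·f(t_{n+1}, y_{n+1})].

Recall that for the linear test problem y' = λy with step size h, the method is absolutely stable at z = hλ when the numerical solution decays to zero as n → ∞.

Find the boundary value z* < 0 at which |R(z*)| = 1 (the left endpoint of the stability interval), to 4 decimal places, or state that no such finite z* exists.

Test eqn y'=λy, z=hλ:
  y_{n+1} = y_n + z·[11/20·y_n + 9/20·y_{n+1}] ⇒ (1 − 9/20z)y_{n+1} = (1 + 11/20z)y_n
  ⇒ R(z) = (1 + 11/20z)/(1 − 9/20z).

Solve |R(x)|<1 on ℝ⁻.
x=-1.11: |R|=0.2598
R=−1: 1+11/20x = −1+9/20x ⇒ -1/10x=2 ⇒ x=2/(-1/10)=-20.0000
Confirm numerically:
  x=-13.158: |R|=0.90114 <1
  x=-12.856: |R|=0.89471 <1
  x=-9.952: |R|=0.81659 <1
  x=-20.367: |R|=1.00361 >1
  x=-20.235: |R|=1.00233 >1
  x=-20.080: |R|=1.00080 >1
Interval (-20.0000, 0).

z* = -20.0000.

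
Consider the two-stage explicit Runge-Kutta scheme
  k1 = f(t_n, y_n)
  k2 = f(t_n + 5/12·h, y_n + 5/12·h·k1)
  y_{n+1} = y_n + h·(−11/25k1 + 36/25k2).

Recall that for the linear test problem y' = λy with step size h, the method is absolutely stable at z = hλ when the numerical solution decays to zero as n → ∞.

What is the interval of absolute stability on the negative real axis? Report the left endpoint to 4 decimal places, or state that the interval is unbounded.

On y'=λy, z=hλ:
  k1=λy_n ⇒ h·k1=z·y_n;  k2=λ(1+5/12z)y_n ⇒ h·k2=z(1+5/12z)y_n
  y_{n+1}/y_n = 1 − 11/25z + 36/25z(1+5/12z) = 1 + z + 3/5z²
  Hence R(z) = 1 + z + 3/5z².

Find x<0 with |R(x)|<1.
x=-0.81: |R|=0.5837
R=1: x+3/5x²=0 ⇒ x=−5/3=-1.6667; min R=1−1/(4·3/5)=0.5833>−1
Confirm numerically:
  x=-1.605: |R|=0.94061 <1
  x=-0.877: |R|=0.58448 <1
  x=-0.816: |R|=0.58351 <1
  x=-2.260: |R|=1.80456 >1
  x=-2.153: |R|=1.62825 >1
  x=-1.909: |R|=1.27757 >1
Interval (-1.6667, 0).

z∈(-1.6667,0).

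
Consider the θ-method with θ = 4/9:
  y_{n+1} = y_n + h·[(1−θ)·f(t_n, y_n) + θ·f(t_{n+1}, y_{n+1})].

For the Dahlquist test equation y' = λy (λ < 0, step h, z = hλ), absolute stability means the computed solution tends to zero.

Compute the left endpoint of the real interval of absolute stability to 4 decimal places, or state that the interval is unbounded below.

left endpoint -18.0000.

On y'=λy, z=hλ:
  y_{n+1} = y_n + z·[5/9·y_n + 4/9·y_{n+1}] ⇒ (1 − 4/9z)y_{n+1} = (1 + 5/9z)y_n
  so R(z) = (1 + 5/9z)/(1 − 4/9z).

Need |R(x)|<1, x<0.
x=-1.69: |R|=0.0349
R=−1: 1+5/9x = −1+4/9x ⇒ -1/9x=2 ⇒ x=2/(-1/9)=-18.0000
Confirm numerically:
  x=-12.663: |R|=0.91053 <1
  x=-11.280: |R|=0.87583 <1
  x=-10.146: |R|=0.84160 <1
  x=-7.734: |R|=0.74294 <1
  x=-18.310: |R|=1.00377 >1
  x=-18.148: |R|=1.00181 >1
Interval (-18.0000, 0).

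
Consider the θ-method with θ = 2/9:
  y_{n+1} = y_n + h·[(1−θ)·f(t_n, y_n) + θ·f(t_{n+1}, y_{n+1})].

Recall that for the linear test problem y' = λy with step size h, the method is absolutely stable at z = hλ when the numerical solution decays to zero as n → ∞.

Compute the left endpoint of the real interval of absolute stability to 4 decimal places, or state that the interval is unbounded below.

On y'=λy, z=hλ:
  y_{n+1} = y_n + z·[7/9·y_n + 2/9·y_{n+1}] ⇒ (1 − 2/9z)y_{n+1} = (1 + 7/9z)y_n
  R(z) = (1 + 7/9z)/(1 − 2/9z).

Solve |R(x)|<1 on ℝ⁻.
x=-0.93: |R|=0.2293
R=−1: 1+7/9x = −1+2/9x ⇒ -5/9x=2 ⇒ x=2/(-5/9)=-3.6000
Confirm numerically:
  x=-3.405: |R|=0.93833 <1
  x=-3.162: |R|=0.85709 <1
  x=-2.013: |R|=0.39083 <1
  x=-3.763: |R|=1.04932 >1
  x=-3.660: |R|=1.01838 >1
Stable set (-3.6000, 0).

left endpoint -3.6000.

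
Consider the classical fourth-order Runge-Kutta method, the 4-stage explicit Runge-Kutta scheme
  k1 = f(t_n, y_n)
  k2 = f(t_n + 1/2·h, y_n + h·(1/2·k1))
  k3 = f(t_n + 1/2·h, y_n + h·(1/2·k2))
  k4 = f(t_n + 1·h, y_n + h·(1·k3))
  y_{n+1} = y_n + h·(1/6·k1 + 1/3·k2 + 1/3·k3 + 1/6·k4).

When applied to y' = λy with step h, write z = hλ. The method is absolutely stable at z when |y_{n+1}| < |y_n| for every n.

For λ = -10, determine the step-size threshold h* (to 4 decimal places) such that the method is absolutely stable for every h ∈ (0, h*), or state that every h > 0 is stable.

With y'=λy (z=hλ):
  order 4, 4-stage ⇒ R(z)=1+z+z^2/2+z^3/6+z^4/24
  (e.g. R(-0.62)=0.53864, |R|=0.53864)

Find x<0 with |R(x)|<1.
x=-0.62: |R|=0.5386
|R(-2.56)|=0.7102 |R(-1.43)|=0.2793 |R(-0.9)|=0.4108
Bisect:
  x_lo=-3.6033 |R|=3.1153  x_hi=-0.1373 |R|=0.8718
  mid=-1.87028 |R|=0.29816 →hi
  mid=-2.73680 |R|=0.92932 →hi
  mid=-3.17006 |R|=1.75294 →lo
  mid=-2.95343 |R|=1.28454 →lo
  mid=-2.84511 |R|=1.09400 →lo
  mid=-2.79096 |R|=1.00857 →lo
  mid=-2.76388 |R|=0.96819 →hi
  mid=-2.77742 |R|=0.98819 →hi
  mid=-2.78419 |R|=0.99833 →hi
  mid=-2.78757 |R|=1.00344 →lo
  ...
  [-2.78546,-2.78525] ⇒ x*=-2.7853
So |R|<1 on (-2.7853, 0).

(-2.7853,0); λ=-10 ⇒ h* = 0.2785.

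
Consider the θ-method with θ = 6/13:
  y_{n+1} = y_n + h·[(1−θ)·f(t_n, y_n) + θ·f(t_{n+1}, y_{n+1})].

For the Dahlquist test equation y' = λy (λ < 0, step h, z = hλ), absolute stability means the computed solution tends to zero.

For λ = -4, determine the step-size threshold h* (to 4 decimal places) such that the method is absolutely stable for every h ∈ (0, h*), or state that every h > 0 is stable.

Test eqn y'=λy, z=hλ:
  y_{n+1} = y_n + z·[7/13·y_n + 6/13·y_{n+1}] ⇒ (1 − 6/13z)y_{n+1} = (1 + 7/13z)y_n
  so R(z) = (1 + 7/13z)/(1 − 6/13z).

Find x<0 with |R(x)|<1.
x=-0.71: |R|=0.4652
R=−1: 1+7/13x = −1+6/13x ⇒ -1/13x=2 ⇒ x=2/(-1/13)=-26.0000
Confirm numerically:
  x=-24.352: |R|=0.98964 <1
  x=-23.320: |R|=0.98247 <1
  x=-16.714: |R|=0.91803 <1
  x=-14.331: |R|=0.88211 <1
  x=-26.528: |R|=1.00307 >1
  x=-26.458: |R|=1.00267 >1
  x=-26.072: |R|=1.00042 >1
Stable set (-26.0000, 0).

(-26.0000,0); λ=-4 ⇒ h* = (26)/4 = 6.5000.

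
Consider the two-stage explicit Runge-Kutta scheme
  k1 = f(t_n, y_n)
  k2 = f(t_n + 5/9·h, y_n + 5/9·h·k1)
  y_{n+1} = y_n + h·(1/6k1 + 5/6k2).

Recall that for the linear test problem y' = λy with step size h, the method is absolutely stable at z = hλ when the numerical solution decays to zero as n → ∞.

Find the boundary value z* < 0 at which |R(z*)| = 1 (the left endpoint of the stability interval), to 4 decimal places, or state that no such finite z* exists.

z* = -2.1600.

Set f=λy, z=hλ:
  k1=λy_n ⇒ h·k1=z·y_n;  k2=λ(1+5/9z)y_n ⇒ h·k2=z(1+5/9z)y_n
  y_{n+1}/y_n = 1 + 1/6z + 5/6z(1+5/9z) = 1 + z + 25/54z²
  so R(z) = 1 + z + 25/54z².

Find x<0 with |R(x)|<1.
x=-0.38: |R|=0.6869
R=1: x+25/54x²=0 ⇒ x=−54/25=-2.1600; min R=1−1/(4·25/54)=0.4600>−1
Confirm numerically:
  x=-1.584: |R|=0.57760 <1
  x=-1.456: |R|=0.52545 <1
  x=-1.281: |R|=0.47870 <1
  x=-1.169: |R|=0.46367 <1
  x=-2.592: |R|=1.51840 >1
  x=-2.375: |R|=1.23640 >1
  x=-2.359: |R|=1.21733 >1
So |R|<1 on (-2.1600, 0).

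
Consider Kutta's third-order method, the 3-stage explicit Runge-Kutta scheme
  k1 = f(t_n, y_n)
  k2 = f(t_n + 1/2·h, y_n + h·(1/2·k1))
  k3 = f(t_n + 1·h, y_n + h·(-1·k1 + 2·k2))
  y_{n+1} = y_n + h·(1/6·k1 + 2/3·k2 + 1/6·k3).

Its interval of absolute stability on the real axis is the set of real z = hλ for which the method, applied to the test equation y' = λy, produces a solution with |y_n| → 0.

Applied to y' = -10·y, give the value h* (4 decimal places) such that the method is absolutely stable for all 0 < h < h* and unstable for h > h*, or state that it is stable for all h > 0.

Test eqn y'=λy, z=hλ:
  order 3, 3-stage ⇒ R(z)=1+z+z^2/2+z^3/6
  (e.g. R(-0.77)=0.45036, |R|=0.45036)

Find x<0 with |R(x)|<1.
x=-0.77: |R|=0.4504
|R(-1.89)|=0.2292 |R(-1.65)|=0.0374 |R(-1.52)|=0.0499
Bisect:
  x_lo=-2.9993 |R|=1.9983  x_hi=-0.2799 |R|=0.7556
  mid=-1.63960 |R|=0.03007 →hi
  mid=-2.31946 |R|=0.70926 →hi
  mid=-2.65939 |R|=1.25791 →lo
  mid=-2.48943 |R|=0.96207 →hi
  mid=-2.57441 |R|=1.10430 →lo
  mid=-2.53192 |R|=1.03180 →lo
  mid=-2.51067 |R|=0.99660 →hi
  mid=-2.52130 |R|=1.01411 →lo
  ...
  [-2.51283,-2.51266] ⇒ x*=-2.5127
So |R|<1 on (-2.5127, 0).

(-2.5127,0); λ=-10 ⇒ h* = 0.2513.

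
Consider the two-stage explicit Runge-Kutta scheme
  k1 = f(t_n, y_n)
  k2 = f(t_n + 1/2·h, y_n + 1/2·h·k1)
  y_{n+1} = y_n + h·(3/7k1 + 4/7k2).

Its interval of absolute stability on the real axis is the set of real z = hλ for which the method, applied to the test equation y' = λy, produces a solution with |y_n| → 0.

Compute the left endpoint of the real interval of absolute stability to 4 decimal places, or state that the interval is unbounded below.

With y'=λy (z=hλ):
  k1=λy_n ⇒ h·k1=z·y_n;  k2=λ(1+1/2z)y_n ⇒ h·k2=z(1+1/2z)y_n
  y_{n+1}/y_n = 1 + 3/7z + 4/7z(1+1/2z) = 1 + z + 2/7z²
  ⇒ R(z) = 1 + z + 2/7z².

Find x<0 with |R(x)|<1.
x=-0.38: |R|=0.6613
R=1: x+2/7x²=0 ⇒ x=−7/2=-3.5000; min R=1−1/(4·2/7)=0.1250>−1
Confirm numerically:
  x=-3.457: |R|=0.95753 <1
  x=-3.366: |R|=0.87113 <1
  x=-2.281: |R|=0.20556 <1
  x=-1.526: |R|=0.13934 <1
  x=-3.838: |R|=1.37064 >1
  x=-3.552: |R|=1.05277 >1
So |R|<1 on (-3.5000, 0).

left endpoint -3.5000.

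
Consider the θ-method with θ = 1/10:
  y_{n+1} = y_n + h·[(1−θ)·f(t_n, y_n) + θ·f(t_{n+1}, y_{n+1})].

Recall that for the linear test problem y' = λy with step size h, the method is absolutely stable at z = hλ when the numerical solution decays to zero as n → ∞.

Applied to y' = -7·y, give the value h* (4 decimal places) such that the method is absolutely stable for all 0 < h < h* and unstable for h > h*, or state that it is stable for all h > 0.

On y'=λy, z=hλ:
  y_{n+1} = y_n + z·[9/10·y_n + 1/10·y_{n+1}] ⇒ (1 − 1/10z)y_{n+1} = (1 + 9/10z)y_n
  Hence R(z) = (1 + 9/10z)/(1 − 1/10z).

Need |R(x)|<1, x<0.
x=-1.54: |R|=0.3345
R=−1: 1+9/10x = −1+1/10x ⇒ -4/5x=2 ⇒ x=2/(-4/5)=-2.5000
Confirm numerically:
  x=-2.205: |R|=0.80664 <1
  x=-1.939: |R|=0.62409 <1
  x=-1.682: |R|=0.43982 <1
  x=-2.955: |R|=1.28097 >1
  x=-2.786: |R|=1.17895 >1
Stable set (-2.5000, 0).

(-2.5000,0); λ=-7 ⇒ h* = (5/2)/7 = 0.3571.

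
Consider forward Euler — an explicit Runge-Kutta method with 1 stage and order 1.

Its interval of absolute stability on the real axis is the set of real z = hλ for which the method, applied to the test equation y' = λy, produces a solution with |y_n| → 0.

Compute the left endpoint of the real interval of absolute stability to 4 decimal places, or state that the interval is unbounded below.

On y'=λy, z=hλ:
  order 1, 1-stage ⇒ R(z)=1+z
  (e.g. R(-1.44)=-0.44000, |R|=0.44000)

Need |R(x)|<1, x<0.
x=-1.44: |R|=0.4400
|R(-2.13)|=1.1300 |R(-2.06)|=1.0600 |R(-1.23)|=0.2300
Bisect:
  x_lo=-2.6973 |R|=1.6973  x_hi=-0.2921 |R|=0.7079
  mid=-1.49469 |R|=0.49469 →hi
  mid=-2.09599 |R|=1.09599 →lo
  mid=-1.79534 |R|=0.79534 →hi
  mid=-1.94567 |R|=0.94567 →hi
  mid=-2.02083 |R|=1.02083 →lo
  mid=-1.98325 |R|=0.98325 →hi
  mid=-2.00204 |R|=1.00204 →lo
  mid=-1.99264 |R|=0.99264 →hi
  ...
  [-2.00013,-1.99998] ⇒ x*=-2.0000
So |R|<1 on (-2.0000, 0).

left endpoint -2.0000.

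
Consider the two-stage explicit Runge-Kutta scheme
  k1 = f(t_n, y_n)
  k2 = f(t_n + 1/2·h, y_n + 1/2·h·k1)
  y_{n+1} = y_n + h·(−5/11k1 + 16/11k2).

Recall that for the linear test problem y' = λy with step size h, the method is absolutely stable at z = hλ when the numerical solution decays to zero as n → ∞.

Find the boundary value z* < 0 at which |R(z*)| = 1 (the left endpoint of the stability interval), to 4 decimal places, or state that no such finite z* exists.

On y'=λy, z=hλ:
  k1=λy_n ⇒ h·k1=z·y_n;  k2=λ(1+1/2z)y_n ⇒ h·k2=z(1+1/2z)y_n
  y_{n+1}/y_n = 1 − 5/11z + 16/11z(1+1/2z) = 1 + z + 8/11z²
  ⇒ R(z) = 1 + z + 8/11z².

Find x<0 with |R(x)|<1.
x=-1.19: |R|=0.8399
R=1: x+8/11x²=0 ⇒ x=−11/8=-1.3750; min R=1−1/(4·8/11)=0.6562>−1
Confirm numerically:
  x=-1.161: |R|=0.81931 <1
  x=-0.924: |R|=0.69693 <1
  x=-0.838: |R|=0.67272 <1
  x=-0.685: |R|=0.65625 <1
  x=-1.924: |R|=1.76820 >1
  x=-1.788: |R|=1.53705 >1
Interval (-1.3750, 0).

left endpoint -1.3750.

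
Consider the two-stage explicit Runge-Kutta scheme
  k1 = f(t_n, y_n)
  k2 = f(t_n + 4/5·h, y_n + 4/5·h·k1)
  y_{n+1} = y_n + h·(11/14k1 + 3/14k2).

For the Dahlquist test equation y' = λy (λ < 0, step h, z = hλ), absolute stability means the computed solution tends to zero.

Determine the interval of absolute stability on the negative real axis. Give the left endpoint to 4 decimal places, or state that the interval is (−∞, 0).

(-5.8333, 0).

Set f=λy, z=hλ:
  k1=λy_n ⇒ h·k1=z·y_n;  k2=λ(1+4/5z)y_n ⇒ h·k2=z(1+4/5z)y_n
  y_{n+1}/y_n = 1 + 11/14z + 3/14z(1+4/5z) = 1 + z + 6/35z²
  Hence R(z) = 1 + z + 6/35z².

Solve |R(x)|<1 on ℝ⁻.
x=-0.93: |R|=0.2183
R=1: x+6/35x²=0 ⇒ x=−35/6=-5.8333; min R=1−1/(4·6/35)=-0.4583>−1
Confirm numerically:
  x=-5.324: |R|=0.53514 <1
  x=-4.347: |R|=0.10762 <1
  x=-3.665: |R|=0.36233 <1
  x=-3.641: |R|=0.36839 <1
  x=-6.272: |R|=1.47165 >1
  x=-6.190: |R|=1.37847 >1
  x=-5.984: |R|=1.15456 >1
Interval (-5.8333, 0).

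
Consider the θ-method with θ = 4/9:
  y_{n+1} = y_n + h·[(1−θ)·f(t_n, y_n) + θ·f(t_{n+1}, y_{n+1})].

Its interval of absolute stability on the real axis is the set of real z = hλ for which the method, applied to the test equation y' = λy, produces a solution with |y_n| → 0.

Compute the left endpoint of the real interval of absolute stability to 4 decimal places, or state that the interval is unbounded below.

Set f=λy, z=hλ:
  y_{n+1} = y_n + z·[5/9·y_n + 4/9·y_{n+1}] ⇒ (1 − 4/9z)y_{n+1} = (1 + 5/9z)y_n
  R(z) = (1 + 5/9z)/(1 − 4/9z).

Need |R(x)|<1, x<0.
x=-0.94: |R|=0.3370
R=−1: 1+5/9x = −1+4/9x ⇒ -1/9x=2 ⇒ x=2/(-1/9)=-18.0000
Confirm numerically:
  x=-14.922: |R|=0.95519 <1
  x=-14.795: |R|=0.95299 <1
  x=-14.573: |R|=0.94907 <1
  x=-9.884: |R|=0.83278 <1
  x=-18.527: |R|=1.00634 >1
  x=-18.330: |R|=1.00401 >1
  x=-18.168: |R|=1.00206 >1
Interval (-18.0000, 0).

left endpoint -18.0000.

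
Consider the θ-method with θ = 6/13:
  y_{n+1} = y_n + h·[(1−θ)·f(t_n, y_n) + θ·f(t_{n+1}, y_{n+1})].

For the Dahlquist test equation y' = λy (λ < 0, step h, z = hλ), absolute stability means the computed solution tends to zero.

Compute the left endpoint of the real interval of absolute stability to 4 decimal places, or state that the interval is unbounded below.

Test eqn y'=λy, z=hλ:
  y_{n+1} = y_n + z·[7/13·y_n + 6/13·y_{n+1}] ⇒ (1 − 6/13z)y_{n+1} = (1 + 7/13z)y_n
  Hence R(z) = (1 + 7/13z)/(1 − 6/13z).

Solve |R(x)|<1 on ℝ⁻.
x=-1.01: |R|=0.3111
R=−1: 1+7/13x = −1+6/13x ⇒ -1/13x=2 ⇒ x=2/(-1/13)=-26.0000
Confirm numerically:
  x=-25.562: |R|=0.99737 <1
  x=-20.620: |R|=0.96065 <1
  x=-11.350: |R|=0.81936 <1
  x=-26.442: |R|=1.00257 >1
  x=-26.341: |R|=1.00199 >1
  x=-26.225: |R|=1.00132 >1
Interval (-26.0000, 0).

left endpoint -26.0000.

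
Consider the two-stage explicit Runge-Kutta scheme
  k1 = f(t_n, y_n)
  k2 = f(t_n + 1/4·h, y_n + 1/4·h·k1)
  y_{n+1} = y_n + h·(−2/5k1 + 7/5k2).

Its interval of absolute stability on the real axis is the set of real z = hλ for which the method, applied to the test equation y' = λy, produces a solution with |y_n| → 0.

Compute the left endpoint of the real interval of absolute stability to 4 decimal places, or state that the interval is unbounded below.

With y'=λy (z=hλ):
  k1=λy_n ⇒ h·k1=z·y_n;  k2=λ(1+1/4z)y_n ⇒ h·k2=z(1+1/4z)y_n
  y_{n+1}/y_n = 1 − 2/5z + 7/5z(1+1/4z) = 1 + z + 7/20z²
  Hence R(z) = 1 + z + 7/20z².

Boundary: |R(x)|=1, x<0.
x=-0.93: |R|=0.3727
R=1: x+7/20x²=0 ⇒ x=−20/7=-2.8571; min R=1−1/(4·7/20)=0.2857>−1
Confirm numerically:
  x=-2.817: |R|=0.96042 <1
  x=-2.749: |R|=0.89595 <1
  x=-2.677: |R|=0.83122 <1
  x=-1.725: |R|=0.31647 <1
  x=-3.454: |R|=1.72154 >1
  x=-3.077: |R|=1.23678 >1
  x=-2.889: |R|=1.03221 >1
Stable set (-2.8571, 0).

z* = -2.8571.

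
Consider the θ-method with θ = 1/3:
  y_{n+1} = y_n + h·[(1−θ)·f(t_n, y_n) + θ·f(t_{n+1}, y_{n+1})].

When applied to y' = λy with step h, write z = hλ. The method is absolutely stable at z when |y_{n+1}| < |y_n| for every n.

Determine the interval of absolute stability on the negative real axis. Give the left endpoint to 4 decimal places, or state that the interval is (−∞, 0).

(-6.0000, 0).

Test eqn y'=λy, z=hλ:
  y_{n+1} = y_n + z·[2/3·y_n + 1/3·y_{n+1}] ⇒ (1 − 1/3z)y_{n+1} = (1 + 2/3z)y_n
  Hence R(z) = (1 + 2/3z)/(1 − 1/3z).

Need |R(x)|<1, x<0.
x=-0.57: |R|=0.5210
R=−1: 1+2/3x = −1+1/3x ⇒ -1/3x=2 ⇒ x=2/(-1/3)=-6.0000
Confirm numerically:
  x=-4.927: |R|=0.86464 <1
  x=-3.930: |R|=0.70130 <1
  x=-3.512: |R|=0.61794 <1
  x=-2.504: |R|=0.36483 <1
  x=-6.454: |R|=1.04802 >1
  x=-6.279: |R|=1.03007 >1
So |R|<1 on (-6.0000, 0).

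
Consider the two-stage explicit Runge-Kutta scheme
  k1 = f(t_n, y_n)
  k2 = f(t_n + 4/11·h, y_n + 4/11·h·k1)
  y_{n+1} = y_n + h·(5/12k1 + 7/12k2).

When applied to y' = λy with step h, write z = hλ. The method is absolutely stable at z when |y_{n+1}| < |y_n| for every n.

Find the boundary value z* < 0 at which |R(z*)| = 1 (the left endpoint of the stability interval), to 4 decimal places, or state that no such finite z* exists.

Test eqn y'=λy, z=hλ:
  k1=λy_n ⇒ h·k1=z·y_n;  k2=λ(1+4/11z)y_n ⇒ h·k2=z(1+4/11z)y_n
  y_{n+1}/y_n = 1 + 5/12z + 7/12z(1+4/11z) = 1 + z + 7/33z²
  Hence R(z) = 1 + z + 7/33z².

Find x<0 with |R(x)|<1.
x=-0.88: |R|=0.2843
R=1: x+7/33x²=0 ⇒ x=−33/7=-4.7143; min R=1−1/(4·7/33)=-0.1786>−1
Confirm numerically:
  x=-3.707: |R|=0.20794 <1
  x=-3.396: |R|=0.05035 <1
  x=-2.007: |R|=0.15257 <1
  x=-5.173: |R|=1.50335 >1
  x=-4.856: |R|=1.14597 >1
Interval (-4.7143, 0).

z* = -4.7143.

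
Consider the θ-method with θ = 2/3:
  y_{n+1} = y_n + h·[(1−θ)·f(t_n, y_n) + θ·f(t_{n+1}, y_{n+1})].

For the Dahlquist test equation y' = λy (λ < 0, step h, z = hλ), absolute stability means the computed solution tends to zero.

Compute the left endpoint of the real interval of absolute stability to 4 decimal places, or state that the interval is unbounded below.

unbounded; (−∞, 0).

Set f=λy, z=hλ:
  y_{n+1} = y_n + z·[1/3·y_n + 2/3·y_{n+1}] ⇒ (1 − 2/3z)y_{n+1} = (1 + 1/3z)y_n
  Hence R(z) = (1 + 1/3z)/(1 − 2/3z).

Boundary: |R(x)|=1, x<0.
x=-1.04: |R|=0.3858
x=-2: |R|=0.1429
x=-10: |R|=0.3043
x=-100: |R|=0.4778
θ=2/3≥1/2 ⇒ |1+1/3x|<|1−2/3x| ∀x<0 ⇒ stable on all of ℝ⁻.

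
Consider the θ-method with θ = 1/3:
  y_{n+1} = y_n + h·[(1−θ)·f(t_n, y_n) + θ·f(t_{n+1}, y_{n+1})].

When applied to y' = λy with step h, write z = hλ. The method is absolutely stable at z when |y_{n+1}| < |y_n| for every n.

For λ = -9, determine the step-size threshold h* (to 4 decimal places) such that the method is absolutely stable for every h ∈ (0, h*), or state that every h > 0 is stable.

(-6.0000,0); λ=-9 ⇒ h* = (6)/9 = 0.6667.

Set f=λy, z=hλ:
  y_{n+1} = y_n + z·[2/3·y_n + 1/3·y_{n+1}] ⇒ (1 − 1/3z)y_{n+1} = (1 + 2/3z)y_n
  ⇒ R(z) = (1 + 2/3z)/(1 − 1/3z).

Find x<0 with |R(x)|<1.
x=-1.52: |R|=0.0088
R=−1: 1+2/3x = −1+1/3x ⇒ -1/3x=2 ⇒ x=2/(-1/3)=-6.0000
Confirm numerically:
  x=-5.671: |R|=0.96206 <1
  x=-4.142: |R|=0.73985 <1
  x=-3.664: |R|=0.64946 <1
  x=-3.544: |R|=0.62469 <1
  x=-6.249: |R|=1.02692 >1
  x=-6.165: |R|=1.01800 >1
So |R|<1 on (-6.0000, 0).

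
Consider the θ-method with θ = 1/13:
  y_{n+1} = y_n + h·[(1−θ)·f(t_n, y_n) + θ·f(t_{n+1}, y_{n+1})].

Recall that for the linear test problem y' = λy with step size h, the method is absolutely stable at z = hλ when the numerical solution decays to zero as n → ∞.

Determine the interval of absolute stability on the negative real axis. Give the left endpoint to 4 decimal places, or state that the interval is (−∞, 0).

(-2.3636, 0).

With y'=λy (z=hλ):
  y_{n+1} = y_n + z·[12/13·y_n + 1/13·y_{n+1}] ⇒ (1 − 1/13z)y_{n+1} = (1 + 12/13z)y_n
  so R(z) = (1 + 12/13z)/(1 − 1/13z).

Need |R(x)|<1, x<0.
x=-1.32: |R|=0.1983
R=−1: 1+12/13x = −1+1/13x ⇒ -11/13x=2 ⇒ x=2/(-11/13)=-2.3636
Confirm numerically:
  x=-2.100: |R|=0.80795 <1
  x=-1.817: |R|=0.59418 <1
  x=-1.290: |R|=0.17355 <1
  x=-1.049: |R|=0.02933 <1
  x=-2.721: |R|=1.25005 >1
  x=-2.609: |R|=1.17291 >1
  x=-2.429: |R|=1.04660 >1
Stable set (-2.3636, 0).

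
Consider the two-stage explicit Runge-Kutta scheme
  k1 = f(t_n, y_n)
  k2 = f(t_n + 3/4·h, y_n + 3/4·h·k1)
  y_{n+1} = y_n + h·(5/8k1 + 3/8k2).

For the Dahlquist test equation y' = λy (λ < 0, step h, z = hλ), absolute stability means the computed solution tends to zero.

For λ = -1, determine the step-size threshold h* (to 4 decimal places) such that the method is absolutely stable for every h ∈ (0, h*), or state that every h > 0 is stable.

On y'=λy, z=hλ:
  k1=λy_n ⇒ h·k1=z·y_n;  k2=λ(1+3/4z)y_n ⇒ h·k2=z(1+3/4z)y_n
  y_{n+1}/y_n = 1 + 5/8z + 3/8z(1+3/4z) = 1 + z + 9/32z²
  Hence R(z) = 1 + z + 9/32z².

Solve |R(x)|<1 on ℝ⁻.
x=-1.18: |R|=0.2116
R=1: x+9/32x²=0 ⇒ x=−32/9=-3.5556; min R=1−1/(4·9/32)=0.1111>−1
Confirm numerically:
  x=-3.212: |R|=0.68964 <1
  x=-1.930: |R|=0.11763 <1
  x=-1.863: |R|=0.11315 <1
  x=-4.064: |R|=1.58115 >1
  x=-4.045: |R|=1.55682 >1
Interval (-3.5556, 0).

(-3.5556,0); λ=-1 ⇒ h* = (32/9)/1 = 3.5556.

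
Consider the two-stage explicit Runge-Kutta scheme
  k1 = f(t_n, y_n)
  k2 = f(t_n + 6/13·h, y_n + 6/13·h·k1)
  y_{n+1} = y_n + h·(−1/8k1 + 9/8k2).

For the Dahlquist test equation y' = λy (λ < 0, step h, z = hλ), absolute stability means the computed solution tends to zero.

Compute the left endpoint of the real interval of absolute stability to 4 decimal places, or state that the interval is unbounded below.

left endpoint -1.9259.

Test eqn y'=λy, z=hλ:
  k1=λy_n ⇒ h·k1=z·y_n;  k2=λ(1+6/13z)y_n ⇒ h·k2=z(1+6/13z)y_n
  y_{n+1}/y_n = 1 − 1/8z + 9/8z(1+6/13z) = 1 + z + 27/52z²
  ⇒ R(z) = 1 + z + 27/52z².

Boundary: |R(x)|=1, x<0.
x=-1.28: |R|=0.5707
R=1: x+27/52x²=0 ⇒ x=−52/27=-1.9259; min R=1−1/(4·27/52)=0.5185>−1
Confirm numerically:
  x=-1.333: |R|=0.58962 <1
  x=-1.236: |R|=0.55723 <1
  x=-0.917: |R|=0.51962 <1
  x=-2.433: |R|=1.64058 >1
  x=-2.222: |R|=1.34159 >1
  x=-2.097: |R|=1.18627 >1
Interval (-1.9259, 0).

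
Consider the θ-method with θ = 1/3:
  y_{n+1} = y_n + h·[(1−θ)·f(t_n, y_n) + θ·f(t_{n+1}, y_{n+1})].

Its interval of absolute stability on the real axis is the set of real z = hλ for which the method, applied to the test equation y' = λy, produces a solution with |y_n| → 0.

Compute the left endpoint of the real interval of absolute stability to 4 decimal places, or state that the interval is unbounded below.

z* = -6.0000.

With y'=λy (z=hλ):
  y_{n+1} = y_n + z·[2/3·y_n + 1/3·y_{n+1}] ⇒ (1 − 1/3z)y_{n+1} = (1 + 2/3z)y_n
  ⇒ R(z) = (1 + 2/3z)/(1 − 1/3z).

Boundary: |R(x)|=1, x<0.
x=-1.41: |R|=0.0408
R=−1: 1+2/3x = −1+1/3x ⇒ -1/3x=2 ⇒ x=2/(-1/3)=-6.0000
Confirm numerically:
  x=-3.834: |R|=0.68306 <1
  x=-3.761: |R|=0.66884 <1
  x=-3.576: |R|=0.63139 <1
  x=-6.424: |R|=1.04499 >1
  x=-6.390: |R|=1.04153 >1
  x=-6.308: |R|=1.03309 >1
Interval (-6.0000, 0).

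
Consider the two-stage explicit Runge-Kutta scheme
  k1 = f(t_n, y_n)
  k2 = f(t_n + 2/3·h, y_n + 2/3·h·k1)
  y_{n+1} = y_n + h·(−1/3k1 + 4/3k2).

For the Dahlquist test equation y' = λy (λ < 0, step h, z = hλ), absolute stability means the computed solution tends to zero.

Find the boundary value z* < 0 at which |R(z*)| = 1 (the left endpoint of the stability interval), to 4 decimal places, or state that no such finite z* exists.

z* = -1.1250.

Set f=λy, z=hλ:
  k1=λy_n ⇒ h·k1=z·y_n;  k2=λ(1+2/3z)y_n ⇒ h·k2=z(1+2/3z)y_n
  y_{n+1}/y_n = 1 − 1/3z + 4/3z(1+2/3z) = 1 + z + 8/9z²
  so R(z) = 1 + z + 8/9z².

Find x<0 with |R(x)|<1.
x=-1.29: |R|=1.1892
R=1: x+8/9x²=0 ⇒ x=−9/8=-1.1250; min R=1−1/(4·8/9)=0.7188>−1
Confirm numerically:
  x=-0.980: |R|=0.87369 <1
  x=-0.916: |R|=0.82983 <1
  x=-0.706: |R|=0.73705 <1
  x=-1.368: |R|=1.29549 >1
  x=-1.358: |R|=1.28126 >1
  x=-1.159: |R|=1.03503 >1
Interval (-1.1250, 0).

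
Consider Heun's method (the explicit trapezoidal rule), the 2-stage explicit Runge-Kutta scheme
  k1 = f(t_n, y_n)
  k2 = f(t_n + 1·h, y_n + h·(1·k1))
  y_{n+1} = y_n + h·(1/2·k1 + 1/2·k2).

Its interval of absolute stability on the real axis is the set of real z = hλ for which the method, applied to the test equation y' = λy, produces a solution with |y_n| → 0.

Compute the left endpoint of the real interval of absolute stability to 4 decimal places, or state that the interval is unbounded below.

left endpoint -2.0000.

Set f=λy, z=hλ:
  order 2, 2-stage ⇒ R(z)=1+z+z^2/2
  (e.g. R(-0.53)=0.61045, |R|=0.61045)

Need |R(x)|<1, x<0.
x=-0.53: |R|=0.6104
|R(-1.18)|=0.5162 |R(-0.95)|=0.5012 |R(-0.5)|=0.6250
Bisect:
  x_lo=-2.6726 |R|=1.8988  x_hi=-0.2815 |R|=0.7581
  mid=-1.47707 |R|=0.61380 →hi
  mid=-2.07484 |R|=1.07764 →lo
  mid=-1.77595 |R|=0.80105 →hi
  mid=-1.92540 |R|=0.92818 →hi
  mid=-2.00012 |R|=1.00012 →lo
  mid=-1.96276 |R|=0.96345 →hi
  mid=-1.98144 |R|=0.98161 →hi
  mid=-1.99078 |R|=0.99082 →hi
  ...
  [-2.00012,-1.99997] ⇒ x*=-2.0000
Interval (-2.0000, 0).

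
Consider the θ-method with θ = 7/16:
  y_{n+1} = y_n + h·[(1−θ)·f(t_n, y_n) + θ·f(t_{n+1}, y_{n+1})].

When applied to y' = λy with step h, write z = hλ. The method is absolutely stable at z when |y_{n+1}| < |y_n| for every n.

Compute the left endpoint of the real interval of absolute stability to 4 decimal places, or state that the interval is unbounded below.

With y'=λy (z=hλ):
  y_{n+1} = y_n + z·[9/16·y_n + 7/16·y_{n+1}] ⇒ (1 − 7/16z)y_{n+1} = (1 + 9/16z)y_n
  ⇒ R(z) = (1 + 9/16z)/(1 − 7/16z).

Boundary: |R(x)|=1, x<0.
x=-0.43: |R|=0.6381
R=−1: 1+9/16x = −1+7/16x ⇒ -1/8x=2 ⇒ x=2/(-1/8)=-16.0000
Confirm numerically:
  x=-14.319: |R|=0.97108 <1
  x=-13.018: |R|=0.94433 <1
  x=-9.314: |R|=0.83532 <1
  x=-16.550: |R|=1.00834 >1
  x=-16.310: |R|=1.00476 >1
Stable set (-16.0000, 0).

z* = -16.0000.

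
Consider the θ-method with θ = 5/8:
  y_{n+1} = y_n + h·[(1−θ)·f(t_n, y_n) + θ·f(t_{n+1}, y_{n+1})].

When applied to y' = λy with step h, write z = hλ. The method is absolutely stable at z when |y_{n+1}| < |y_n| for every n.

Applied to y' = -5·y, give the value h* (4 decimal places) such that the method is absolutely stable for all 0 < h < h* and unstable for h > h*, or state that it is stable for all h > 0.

interval (−∞, 0). Any h>0 works for λ=-5.

Test eqn y'=λy, z=hλ:
  y_{n+1} = y_n + z·[3/8·y_n + 5/8·y_{n+1}] ⇒ (1 − 5/8z)y_{n+1} = (1 + 3/8z)y_n
  so R(z) = (1 + 3/8z)/(1 − 5/8z).

Boundary: |R(x)|=1, x<0.
x=-1.21: |R|=0.3110
x=-2: |R|=0.1111
x=-10: |R|=0.3793
x=-100: |R|=0.5748
θ=5/8≥1/2 ⇒ |1+3/8x|<|1−5/8x| ∀x<0 ⇒ unbounded interval.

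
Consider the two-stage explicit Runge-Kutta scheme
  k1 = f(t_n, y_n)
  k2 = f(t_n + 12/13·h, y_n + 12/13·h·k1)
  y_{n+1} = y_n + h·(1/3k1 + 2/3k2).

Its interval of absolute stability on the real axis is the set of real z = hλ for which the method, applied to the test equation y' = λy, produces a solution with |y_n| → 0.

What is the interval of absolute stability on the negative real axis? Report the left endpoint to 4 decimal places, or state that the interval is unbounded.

Test eqn y'=λy, z=hλ:
  k1=λy_n ⇒ h·k1=z·y_n;  k2=λ(1+12/13z)y_n ⇒ h·k2=z(1+12/13z)y_n
  y_{n+1}/y_n = 1 + 1/3z + 2/3z(1+12/13z) = 1 + z + 8/13z²
  so R(z) = 1 + z + 8/13z².

Find x<0 with |R(x)|<1.
x=-1.34: |R|=0.7650
R=1: x+8/13x²=0 ⇒ x=−13/8=-1.6250; min R=1−1/(4·8/13)=0.5938>−1
Confirm numerically:
  x=-1.473: |R|=0.86222 <1
  x=-1.467: |R|=0.85736 <1
  x=-1.309: |R|=0.74545 <1
  x=-0.756: |R|=0.59571 <1
  x=-1.915: |R|=1.34175 >1
  x=-1.719: |R|=1.09944 >1
Interval (-1.6250, 0).

z∈(-1.6250,0).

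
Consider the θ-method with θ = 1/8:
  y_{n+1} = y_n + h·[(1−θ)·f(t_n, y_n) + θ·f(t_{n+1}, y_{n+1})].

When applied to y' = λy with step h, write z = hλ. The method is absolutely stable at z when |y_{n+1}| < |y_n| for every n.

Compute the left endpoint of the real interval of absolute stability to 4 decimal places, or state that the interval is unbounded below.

z* = -2.6667.

On y'=λy, z=hλ:
  y_{n+1} = y_n + z·[7/8·y_n + 1/8·y_{n+1}] ⇒ (1 − 1/8z)y_{n+1} = (1 + 7/8z)y_n
  ⇒ R(z) = (1 + 7/8z)/(1 − 1/8z).

Solve |R(x)|<1 on ℝ⁻.
x=-0.4: |R|=0.6190
R=−1: 1+7/8x = −1+1/8x ⇒ -3/4x=2 ⇒ x=2/(-3/4)=-2.6667
Confirm numerically:
  x=-2.292: |R|=0.78158 <1
  x=-2.027: |R|=0.61723 <1
  x=-1.394: |R|=0.18714 <1
  x=-1.213: |R|=0.05329 <1
  x=-3.131: |R|=1.25029 >1
  x=-2.953: |R|=1.15685 >1
So |R|<1 on (-2.6667, 0).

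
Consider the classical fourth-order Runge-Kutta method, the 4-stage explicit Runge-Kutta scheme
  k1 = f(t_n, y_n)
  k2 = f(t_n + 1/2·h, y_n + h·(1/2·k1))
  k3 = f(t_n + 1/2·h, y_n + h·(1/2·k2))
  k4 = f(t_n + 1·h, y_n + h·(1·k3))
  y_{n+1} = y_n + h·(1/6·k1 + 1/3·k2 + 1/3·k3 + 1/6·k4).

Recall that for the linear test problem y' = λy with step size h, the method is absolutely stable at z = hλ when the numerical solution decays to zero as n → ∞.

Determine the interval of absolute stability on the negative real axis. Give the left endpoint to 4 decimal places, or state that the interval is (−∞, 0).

(-2.7853, 0).

Set f=λy, z=hλ:
  order 4, 4-stage ⇒ R(z)=1+z+z^2/2+z^3/6+z^4/24
  (e.g. R(-1.65)=0.27140, |R|=0.27140)

Boundary: |R(x)|=1, x<0.
x=-1.65: |R|=0.2714
|R(-1.5)|=0.2734 |R(-1.37)|=0.2867 |R(-0.78)|=0.4605
Bisect:
  x_lo=-3.4558 |R|=2.5797  x_hi=-0.1504 |R|=0.8603
  mid=-1.80312 |R|=0.28588 →hi
  mid=-2.62946 |R|=0.78938 →hi
  mid=-3.04263 |R|=1.46257 →lo
  mid=-2.83605 |R|=1.07926 →lo
  mid=-2.73276 |R|=0.92364 →hi
  mid=-2.78440 |R|=0.99866 →hi
  mid=-2.81023 |R|=1.03824 →lo
  mid=-2.79731 |R|=1.01827 →lo
  mid=-2.79086 |R|=1.00842 →lo
  ...
  [-2.78541,-2.78521] ⇒ x*=-2.7853
Stable set (-2.7853, 0).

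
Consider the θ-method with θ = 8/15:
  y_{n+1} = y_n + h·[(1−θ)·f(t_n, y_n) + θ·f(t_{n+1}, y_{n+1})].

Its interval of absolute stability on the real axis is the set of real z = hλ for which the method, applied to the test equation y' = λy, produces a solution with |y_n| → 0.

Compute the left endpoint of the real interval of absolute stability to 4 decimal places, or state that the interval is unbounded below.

Set f=λy, z=hλ:
  y_{n+1} = y_n + z·[7/15·y_n + 8/15·y_{n+1}] ⇒ (1 − 8/15z)y_{n+1} = (1 + 7/15z)y_n
  so R(z) = (1 + 7/15z)/(1 − 8/15z).

Boundary: |R(x)|=1, x<0.
x=-1.63: |R|=0.1280
x=-2: |R|=0.0323
x=-10: |R|=0.5789
x=-100: |R|=0.8405
θ=8/15≥1/2 ⇒ |1+7/15x|<|1−8/15x| ∀x<0 ⇒ stable on all of ℝ⁻.

interval (−∞, 0).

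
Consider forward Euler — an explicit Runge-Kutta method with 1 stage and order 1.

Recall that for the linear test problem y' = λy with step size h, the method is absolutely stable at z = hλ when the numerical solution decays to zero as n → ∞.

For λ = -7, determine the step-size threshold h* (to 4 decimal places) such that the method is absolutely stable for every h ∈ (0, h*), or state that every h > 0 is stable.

On y'=λy, z=hλ:
  order 1, 1-stage ⇒ R(z)=1+z
  (e.g. R(-0.98)=0.02000, |R|=0.02000)

Boundary: |R(x)|=1, x<0.
x=-0.98: |R|=0.0200
|R(-2)|=1.0000 |R(-1.53)|=0.5300 |R(-0.97)|=0.0300
Bisect:
  x_lo=-2.6706 |R|=1.6706  x_hi=-0.3142 |R|=0.6858
  mid=-1.49241 |R|=0.49241 →hi
  mid=-2.08151 |R|=1.08151 →lo
  mid=-1.78696 |R|=0.78696 →hi
  mid=-1.93424 |R|=0.93424 →hi
  mid=-2.00787 |R|=1.00787 →lo
  mid=-1.97106 |R|=0.97106 →hi
  mid=-1.98946 |R|=0.98946 →hi
  mid=-1.99867 |R|=0.99867 →hi
  mid=-2.00327 |R|=1.00327 →lo
  ...
  [-2.00011,-1.99996] ⇒ x*=-2.0000
So |R|<1 on (-2.0000, 0).

(-2.0000,0); λ=-7 ⇒ h* = 0.2857.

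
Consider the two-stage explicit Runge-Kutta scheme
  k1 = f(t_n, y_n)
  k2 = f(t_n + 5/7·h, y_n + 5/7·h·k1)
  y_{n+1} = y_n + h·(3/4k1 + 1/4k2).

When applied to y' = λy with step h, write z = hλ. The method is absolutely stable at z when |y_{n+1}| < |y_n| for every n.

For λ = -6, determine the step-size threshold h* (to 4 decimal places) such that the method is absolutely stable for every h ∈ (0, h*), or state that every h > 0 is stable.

(-5.6000,0); λ=-6 ⇒ h* = (28/5)/6 = 0.9333.

On y'=λy, z=hλ:
  k1=λy_n ⇒ h·k1=z·y_n;  k2=λ(1+5/7z)y_n ⇒ h·k2=z(1+5/7z)y_n
  y_{n+1}/y_n = 1 + 3/4z + 1/4z(1+5/7z) = 1 + z + 5/28z²
  so R(z) = 1 + z + 5/28z².

Boundary: |R(x)|=1, x<0.
x=-0.62: |R|=0.4486
R=1: x+5/28x²=0 ⇒ x=−28/5=-5.6000; min R=1−1/(4·5/28)=-0.4000>−1
Confirm numerically:
  x=-3.241: |R|=0.36527 <1
  x=-3.178: |R|=0.37448 <1
  x=-3.041: |R|=0.38963 <1
  x=-6.113: |R|=1.55999 >1
  x=-5.799: |R|=1.20607 >1
Stable set (-5.6000, 0).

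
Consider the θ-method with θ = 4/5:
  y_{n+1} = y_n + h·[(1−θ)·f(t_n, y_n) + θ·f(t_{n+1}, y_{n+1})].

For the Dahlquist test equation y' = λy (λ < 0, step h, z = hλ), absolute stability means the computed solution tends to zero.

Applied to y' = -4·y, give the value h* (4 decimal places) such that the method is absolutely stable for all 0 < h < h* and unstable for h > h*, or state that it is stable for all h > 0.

Test eqn y'=λy, z=hλ:
  y_{n+1} = y_n + z·[1/5·y_n + 4/5·y_{n+1}] ⇒ (1 − 4/5z)y_{n+1} = (1 + 1/5z)y_n
  so R(z) = (1 + 1/5z)/(1 − 4/5z).

Solve |R(x)|<1 on ℝ⁻.
x=-1.07: |R|=0.4235
x=-2: |R|=0.2308
x=-10: |R|=0.1111
x=-100: |R|=0.2346
θ=4/5≥1/2 ⇒ |1+1/5x|<|1−4/5x| ∀x<0 ⇒ stable on all of ℝ⁻.

unbounded; (−∞, 0). Any h>0 works for λ=-4.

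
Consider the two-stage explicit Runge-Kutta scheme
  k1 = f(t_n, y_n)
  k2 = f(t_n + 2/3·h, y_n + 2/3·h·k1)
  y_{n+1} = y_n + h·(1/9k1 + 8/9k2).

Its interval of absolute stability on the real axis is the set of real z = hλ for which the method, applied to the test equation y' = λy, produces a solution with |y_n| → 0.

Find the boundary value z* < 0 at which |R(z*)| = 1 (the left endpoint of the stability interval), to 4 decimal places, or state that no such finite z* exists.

z* = -1.6875.

With y'=λy (z=hλ):
  k1=λy_n ⇒ h·k1=z·y_n;  k2=λ(1+2/3z)y_n ⇒ h·k2=z(1+2/3z)y_n
  y_{n+1}/y_n = 1 + 1/9z + 8/9z(1+2/3z) = 1 + z + 16/27z²
  ⇒ R(z) = 1 + z + 16/27z².

Need |R(x)|<1, x<0.
x=-1.33: |R|=0.7182
R=1: x+16/27x²=0 ⇒ x=−27/16=-1.6875; min R=1−1/(4·16/27)=0.5781>−1
Confirm numerically:
  x=-1.594: |R|=0.91168 <1
  x=-0.777: |R|=0.58077 <1
  x=-0.726: |R|=0.58634 <1
  x=-1.925: |R|=1.27093 >1
  x=-1.748: |R|=1.06267 >1
So |R|<1 on (-1.6875, 0).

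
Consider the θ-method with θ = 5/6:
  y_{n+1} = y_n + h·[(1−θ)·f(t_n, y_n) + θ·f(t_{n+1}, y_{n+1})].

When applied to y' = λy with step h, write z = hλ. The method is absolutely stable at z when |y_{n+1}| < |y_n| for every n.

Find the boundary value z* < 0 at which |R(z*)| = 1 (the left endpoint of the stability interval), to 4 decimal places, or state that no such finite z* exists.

On y'=λy, z=hλ:
  y_{n+1} = y_n + z·[1/6·y_n + 5/6·y_{n+1}] ⇒ (1 − 5/6z)y_{n+1} = (1 + 1/6z)y_n
  R(z) = (1 + 1/6z)/(1 − 5/6z).

Solve |R(x)|<1 on ℝ⁻.
x=-0.71: |R|=0.5539
x=-2: |R|=0.2500
x=-10: |R|=0.0714
x=-100: |R|=0.1858
θ=5/6≥1/2 ⇒ |1+1/6x|<|1−5/6x| ∀x<0 ⇒ unbounded interval.

unbounded; (−∞, 0).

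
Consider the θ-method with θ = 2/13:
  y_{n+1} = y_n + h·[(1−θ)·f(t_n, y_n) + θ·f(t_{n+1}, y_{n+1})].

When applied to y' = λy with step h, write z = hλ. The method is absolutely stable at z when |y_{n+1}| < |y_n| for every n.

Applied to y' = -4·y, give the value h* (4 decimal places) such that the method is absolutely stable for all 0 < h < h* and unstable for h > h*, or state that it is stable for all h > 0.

(-2.8889,0); λ=-4 ⇒ h* = (26/9)/4 = 0.7222.

With y'=λy (z=hλ):
  y_{n+1} = y_n + z·[11/13·y_n + 2/13·y_{n+1}] ⇒ (1 − 2/13z)y_{n+1} = (1 + 11/13z)y_n
  ⇒ R(z) = (1 + 11/13z)/(1 − 2/13z).

Solve |R(x)|<1 on ℝ⁻.
x=-0.48: |R|=0.5530
R=−1: 1+11/13x = −1+2/13x ⇒ -9/13x=2 ⇒ x=2/(-9/13)=-2.8889
Confirm numerically:
  x=-2.152: |R|=0.61674 <1
  x=-1.998: |R|=0.52824 <1
  x=-1.644: |R|=0.31213 <1
  x=-1.455: |R|=0.18887 <1
  x=-3.097: |R|=1.09758 >1
  x=-2.932: |R|=1.02057 >1
Interval (-2.8889, 0).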